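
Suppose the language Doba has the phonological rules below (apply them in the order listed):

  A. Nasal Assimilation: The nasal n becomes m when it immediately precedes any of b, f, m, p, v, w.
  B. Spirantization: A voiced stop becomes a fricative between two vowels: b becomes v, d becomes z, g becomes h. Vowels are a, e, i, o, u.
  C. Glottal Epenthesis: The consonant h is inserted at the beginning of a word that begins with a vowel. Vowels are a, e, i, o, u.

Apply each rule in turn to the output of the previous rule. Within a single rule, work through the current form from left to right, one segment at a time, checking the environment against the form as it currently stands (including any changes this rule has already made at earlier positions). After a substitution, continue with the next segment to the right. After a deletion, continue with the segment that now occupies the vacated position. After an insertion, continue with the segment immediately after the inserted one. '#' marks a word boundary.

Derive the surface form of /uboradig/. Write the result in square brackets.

[huvorazig]

A Nasal Assimilation: no change — [uboradig]
B Spirantization: [uboradig] → [uvorazig]
C Glottal Epenthesis: [uvorazig] → [huvorazig]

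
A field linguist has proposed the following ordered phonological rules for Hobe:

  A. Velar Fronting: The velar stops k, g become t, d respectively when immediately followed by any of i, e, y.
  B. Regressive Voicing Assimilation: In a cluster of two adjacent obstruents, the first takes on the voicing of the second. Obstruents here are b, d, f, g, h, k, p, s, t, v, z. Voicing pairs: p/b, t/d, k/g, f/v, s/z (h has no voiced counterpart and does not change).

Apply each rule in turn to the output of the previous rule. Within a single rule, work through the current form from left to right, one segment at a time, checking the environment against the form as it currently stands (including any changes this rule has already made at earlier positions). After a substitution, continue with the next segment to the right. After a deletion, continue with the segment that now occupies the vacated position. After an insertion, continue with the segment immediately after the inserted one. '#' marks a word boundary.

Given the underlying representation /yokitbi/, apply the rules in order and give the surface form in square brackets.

[yotidbi]

A Velar Fronting: [yokitbi] → [yotitbi]
B Regressive Voicing Assimilation: [yotitbi] → [yotidbi]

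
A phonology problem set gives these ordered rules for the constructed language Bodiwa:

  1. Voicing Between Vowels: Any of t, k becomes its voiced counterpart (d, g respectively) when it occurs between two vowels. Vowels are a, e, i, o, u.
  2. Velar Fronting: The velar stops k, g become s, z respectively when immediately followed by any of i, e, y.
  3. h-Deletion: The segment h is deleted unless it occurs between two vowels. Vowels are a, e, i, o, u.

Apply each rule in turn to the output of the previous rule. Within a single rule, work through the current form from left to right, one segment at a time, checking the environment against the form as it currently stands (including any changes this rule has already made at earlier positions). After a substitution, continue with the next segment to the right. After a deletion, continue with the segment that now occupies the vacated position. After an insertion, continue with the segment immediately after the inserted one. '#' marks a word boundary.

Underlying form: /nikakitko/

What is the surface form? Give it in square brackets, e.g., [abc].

1 Voicing Between Vowels: [nikakitko] → [nigagitko]
2 Velar Fronting: [nigagitko] → [nigazitko]
3 h-Deletion: no change — [nigazitko]

[nigazitko]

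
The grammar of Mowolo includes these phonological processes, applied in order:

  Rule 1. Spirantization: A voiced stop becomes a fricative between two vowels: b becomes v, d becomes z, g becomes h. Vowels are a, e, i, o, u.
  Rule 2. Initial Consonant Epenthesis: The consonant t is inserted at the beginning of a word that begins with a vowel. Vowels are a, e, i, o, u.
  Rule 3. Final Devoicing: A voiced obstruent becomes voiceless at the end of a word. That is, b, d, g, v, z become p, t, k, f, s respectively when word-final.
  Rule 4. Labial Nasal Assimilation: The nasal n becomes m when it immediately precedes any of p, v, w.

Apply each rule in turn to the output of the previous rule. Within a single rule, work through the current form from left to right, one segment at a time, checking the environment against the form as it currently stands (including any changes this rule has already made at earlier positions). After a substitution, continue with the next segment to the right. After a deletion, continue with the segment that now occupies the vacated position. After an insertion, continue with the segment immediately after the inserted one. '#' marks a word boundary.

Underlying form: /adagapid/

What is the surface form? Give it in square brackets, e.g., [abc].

[tazahapit]

Rule 1 Spirantization: [adagapid] → [azahapid]
Rule 2 Initial Consonant Epenthesis: [azahapid] → [tazahapid]
Rule 3 Final Devoicing: [tazahapid] → [tazahapit]
Rule 4 Labial Nasal Assimilation: no change — [tazahapit]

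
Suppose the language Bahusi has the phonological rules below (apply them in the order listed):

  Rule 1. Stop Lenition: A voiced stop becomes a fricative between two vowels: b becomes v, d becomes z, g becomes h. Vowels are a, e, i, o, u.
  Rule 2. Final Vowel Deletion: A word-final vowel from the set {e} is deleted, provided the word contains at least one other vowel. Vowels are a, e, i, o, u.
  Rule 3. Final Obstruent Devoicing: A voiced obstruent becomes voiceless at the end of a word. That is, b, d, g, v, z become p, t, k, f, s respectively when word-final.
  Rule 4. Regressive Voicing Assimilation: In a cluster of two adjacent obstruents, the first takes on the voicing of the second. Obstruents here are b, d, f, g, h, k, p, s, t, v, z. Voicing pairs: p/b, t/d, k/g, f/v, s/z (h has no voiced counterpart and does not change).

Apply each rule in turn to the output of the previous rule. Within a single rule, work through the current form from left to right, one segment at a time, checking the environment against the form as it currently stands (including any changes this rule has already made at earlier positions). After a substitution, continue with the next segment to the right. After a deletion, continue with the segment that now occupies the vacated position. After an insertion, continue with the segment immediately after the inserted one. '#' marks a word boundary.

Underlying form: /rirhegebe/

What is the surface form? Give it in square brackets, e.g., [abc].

Rule 1 Stop Lenition: [rirhegebe] → [rirheheve]
Rule 2 Final Vowel Deletion: [rirheheve] → [rirhehev]
Rule 3 Final Obstruent Devoicing: [rirhehev] → [rirhehef]
Rule 4 Regressive Voicing Assimilation: no change — [rirhehef]

[rirhehef]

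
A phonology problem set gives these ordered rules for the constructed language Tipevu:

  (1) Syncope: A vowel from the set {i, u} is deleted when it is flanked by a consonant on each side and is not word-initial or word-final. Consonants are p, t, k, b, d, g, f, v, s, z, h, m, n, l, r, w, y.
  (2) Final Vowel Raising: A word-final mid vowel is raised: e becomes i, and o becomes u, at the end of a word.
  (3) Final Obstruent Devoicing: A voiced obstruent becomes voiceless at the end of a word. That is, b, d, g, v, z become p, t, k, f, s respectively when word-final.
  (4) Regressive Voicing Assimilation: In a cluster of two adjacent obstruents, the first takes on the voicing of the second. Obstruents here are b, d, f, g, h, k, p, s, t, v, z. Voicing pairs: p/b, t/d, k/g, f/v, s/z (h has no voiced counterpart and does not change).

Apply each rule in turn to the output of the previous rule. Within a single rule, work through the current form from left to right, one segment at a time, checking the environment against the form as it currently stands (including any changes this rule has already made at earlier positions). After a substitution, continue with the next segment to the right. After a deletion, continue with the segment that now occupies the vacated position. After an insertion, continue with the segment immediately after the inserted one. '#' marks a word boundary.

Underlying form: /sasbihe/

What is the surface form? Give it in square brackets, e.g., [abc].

[sazphi]

(1) Syncope: [sasbihe] → [sasbhe]
(2) Final Vowel Raising: [sasbhe] → [sasbhi]
(3) Final Obstruent Devoicing: no change — [sasbhi]
(4) Regressive Voicing Assimilation: [sasbhi] → [sazphi]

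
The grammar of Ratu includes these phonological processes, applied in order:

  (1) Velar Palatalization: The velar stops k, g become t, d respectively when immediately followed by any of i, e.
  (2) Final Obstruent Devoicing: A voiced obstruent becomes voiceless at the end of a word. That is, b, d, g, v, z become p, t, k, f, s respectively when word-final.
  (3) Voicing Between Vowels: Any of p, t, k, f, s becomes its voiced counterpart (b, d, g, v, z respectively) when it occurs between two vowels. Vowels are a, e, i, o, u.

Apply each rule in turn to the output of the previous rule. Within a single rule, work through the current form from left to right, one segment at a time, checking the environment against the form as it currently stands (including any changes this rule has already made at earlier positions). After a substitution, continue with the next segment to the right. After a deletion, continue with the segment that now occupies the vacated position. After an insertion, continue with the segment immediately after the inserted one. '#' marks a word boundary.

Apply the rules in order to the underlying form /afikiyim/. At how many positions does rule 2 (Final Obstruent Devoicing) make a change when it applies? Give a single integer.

(1) Velar Palatalization: [afikiyim] → [afitiyim]
(2) Final Obstruent Devoicing: no change — [afitiyim]
(3) Voicing Between Vowels: [afitiyim] → [avidiyim]
Rule 2 changed 0 position(s).

0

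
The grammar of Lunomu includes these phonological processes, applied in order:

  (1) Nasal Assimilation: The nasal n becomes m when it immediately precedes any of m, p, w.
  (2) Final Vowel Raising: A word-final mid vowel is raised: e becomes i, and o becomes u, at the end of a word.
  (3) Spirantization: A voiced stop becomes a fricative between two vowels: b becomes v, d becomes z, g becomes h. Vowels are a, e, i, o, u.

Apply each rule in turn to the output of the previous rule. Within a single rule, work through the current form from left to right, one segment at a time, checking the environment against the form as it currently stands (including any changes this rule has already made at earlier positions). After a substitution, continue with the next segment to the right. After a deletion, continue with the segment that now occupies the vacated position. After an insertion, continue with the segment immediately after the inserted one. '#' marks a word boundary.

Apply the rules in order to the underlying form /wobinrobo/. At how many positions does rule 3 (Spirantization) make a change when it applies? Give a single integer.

2

(1) Nasal Assimilation: no change — [wobinrobo]
(2) Final Vowel Raising: [wobinrobo] → [wobinrobu]
(3) Spirantization: [wobinrobu] → [wovinrovu]
Rule 3 changed 2 position(s).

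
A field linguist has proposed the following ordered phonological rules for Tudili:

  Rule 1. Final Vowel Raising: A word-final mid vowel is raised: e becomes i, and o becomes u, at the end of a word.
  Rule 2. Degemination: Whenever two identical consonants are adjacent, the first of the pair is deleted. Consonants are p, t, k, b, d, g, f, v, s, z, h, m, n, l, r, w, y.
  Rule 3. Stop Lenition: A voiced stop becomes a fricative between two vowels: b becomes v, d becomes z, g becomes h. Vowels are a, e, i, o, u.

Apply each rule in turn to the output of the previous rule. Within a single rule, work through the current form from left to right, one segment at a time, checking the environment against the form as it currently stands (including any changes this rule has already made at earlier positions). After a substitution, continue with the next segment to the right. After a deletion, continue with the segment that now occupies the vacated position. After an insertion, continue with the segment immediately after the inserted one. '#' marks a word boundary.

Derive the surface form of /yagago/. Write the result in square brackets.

[yahahu]

Rule 1 Final Vowel Raising: [yagago] → [yagagu]
Rule 2 Degemination: no change — [yagagu]
Rule 3 Stop Lenition: [yagagu] → [yahahu]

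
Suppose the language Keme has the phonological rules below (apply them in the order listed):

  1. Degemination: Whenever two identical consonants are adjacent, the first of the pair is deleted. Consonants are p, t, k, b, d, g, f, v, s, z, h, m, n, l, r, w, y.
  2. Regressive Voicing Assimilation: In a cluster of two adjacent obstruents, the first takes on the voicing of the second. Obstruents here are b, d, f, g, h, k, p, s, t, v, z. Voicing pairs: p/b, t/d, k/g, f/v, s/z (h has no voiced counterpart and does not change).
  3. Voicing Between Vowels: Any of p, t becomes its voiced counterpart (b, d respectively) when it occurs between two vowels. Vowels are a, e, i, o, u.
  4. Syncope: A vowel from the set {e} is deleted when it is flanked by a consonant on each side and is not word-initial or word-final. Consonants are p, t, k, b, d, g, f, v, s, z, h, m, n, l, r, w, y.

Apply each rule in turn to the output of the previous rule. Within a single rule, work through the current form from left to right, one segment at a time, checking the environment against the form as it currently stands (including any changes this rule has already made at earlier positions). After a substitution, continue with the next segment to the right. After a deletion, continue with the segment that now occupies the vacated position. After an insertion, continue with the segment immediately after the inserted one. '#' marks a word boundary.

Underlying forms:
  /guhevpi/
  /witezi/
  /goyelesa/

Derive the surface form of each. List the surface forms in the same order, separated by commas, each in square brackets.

/guhevpi/:
  1 Degemination: no change — [guhevpi]
  2 Regressive Voicing Assimilation: [guhevpi] → [guhefpi]
  3 Voicing Between Vowels: no change — [guhefpi]
  4 Syncope: [guhefpi] → [guhfpi]
/witezi/:
  1 Degemination: no change — [witezi]
  2 Regressive Voicing Assimilation: no change — [witezi]
  3 Voicing Between Vowels: [witezi] → [widezi]
  4 Syncope: [widezi] → [widzi]
/goyelesa/:
  1 Degemination: no change — [goyelesa]
  2 Regressive Voicing Assimilation: no change — [goyelesa]
  3 Voicing Between Vowels: no change — [goyelesa]
  4 Syncope: [goyelesa] → [goylsa]

[guhfpi], [widzi], [goylsa]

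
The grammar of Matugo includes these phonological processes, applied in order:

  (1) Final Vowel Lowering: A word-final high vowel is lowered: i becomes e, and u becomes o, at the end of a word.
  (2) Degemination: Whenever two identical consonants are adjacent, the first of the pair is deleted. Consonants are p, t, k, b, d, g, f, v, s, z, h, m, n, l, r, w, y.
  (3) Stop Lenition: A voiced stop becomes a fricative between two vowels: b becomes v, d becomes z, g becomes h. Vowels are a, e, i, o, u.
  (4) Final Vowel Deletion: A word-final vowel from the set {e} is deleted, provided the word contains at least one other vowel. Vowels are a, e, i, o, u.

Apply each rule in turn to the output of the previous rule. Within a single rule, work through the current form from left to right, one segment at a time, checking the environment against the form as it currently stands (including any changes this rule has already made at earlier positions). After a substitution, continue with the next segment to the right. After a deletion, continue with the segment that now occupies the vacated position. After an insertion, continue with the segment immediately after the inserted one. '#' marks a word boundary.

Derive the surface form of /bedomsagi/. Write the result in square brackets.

[bezomsah]

(1) Final Vowel Lowering: [bedomsagi] → [bedomsage]
(2) Degemination: no change — [bedomsage]
(3) Stop Lenition: [bedomsage] → [bezomsahe]
(4) Final Vowel Deletion: [bezomsahe] → [bezomsah]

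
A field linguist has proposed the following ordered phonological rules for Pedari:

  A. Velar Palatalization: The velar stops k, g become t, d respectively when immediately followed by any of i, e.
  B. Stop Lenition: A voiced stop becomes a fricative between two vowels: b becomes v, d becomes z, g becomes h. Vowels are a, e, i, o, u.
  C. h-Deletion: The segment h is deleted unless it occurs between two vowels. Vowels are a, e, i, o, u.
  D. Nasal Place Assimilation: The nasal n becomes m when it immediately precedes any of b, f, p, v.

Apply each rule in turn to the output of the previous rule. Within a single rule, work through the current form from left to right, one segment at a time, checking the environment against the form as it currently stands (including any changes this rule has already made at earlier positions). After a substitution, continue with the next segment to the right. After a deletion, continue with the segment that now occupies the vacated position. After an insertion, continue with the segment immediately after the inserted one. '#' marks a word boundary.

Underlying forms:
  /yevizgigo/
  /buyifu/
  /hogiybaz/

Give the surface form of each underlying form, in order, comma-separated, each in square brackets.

/yevizgigo/:
  A Velar Palatalization: [yevizgigo] → [yevizdigo]
  B Stop Lenition: [yevizdigo] → [yevizdiho]
  C h-Deletion: no change — [yevizdiho]
  D Nasal Place Assimilation: no change — [yevizdiho]
/buyifu/:
  A Velar Palatalization: no change — [buyifu]
  B Stop Lenition: no change — [buyifu]
  C h-Deletion: no change — [buyifu]
  D Nasal Place Assimilation: no change — [buyifu]
/hogiybaz/:
  A Velar Palatalization: [hogiybaz] → [hodiybaz]
  B Stop Lenition: [hodiybaz] → [hoziybaz]
  C h-Deletion: [hoziybaz] → [oziybaz]
  D Nasal Place Assimilation: no change — [oziybaz]

[yevizdiho], [buyifu], [oziybaz]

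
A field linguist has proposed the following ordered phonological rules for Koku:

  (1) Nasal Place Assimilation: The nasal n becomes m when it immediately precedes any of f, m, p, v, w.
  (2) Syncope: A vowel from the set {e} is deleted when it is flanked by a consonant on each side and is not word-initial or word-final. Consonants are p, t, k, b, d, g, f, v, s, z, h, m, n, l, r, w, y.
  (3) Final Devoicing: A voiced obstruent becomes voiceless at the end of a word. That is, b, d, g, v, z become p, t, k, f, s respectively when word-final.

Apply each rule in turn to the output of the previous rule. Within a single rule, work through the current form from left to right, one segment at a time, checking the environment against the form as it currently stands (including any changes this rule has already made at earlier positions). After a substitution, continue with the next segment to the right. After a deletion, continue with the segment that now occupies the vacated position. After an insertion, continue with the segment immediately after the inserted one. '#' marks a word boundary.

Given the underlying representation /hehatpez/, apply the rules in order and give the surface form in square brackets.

[hhatps]

(1) Nasal Place Assimilation: no change — [hehatpez]
(2) Syncope: [hehatpez] → [hhatpz]
(3) Final Devoicing: [hhatpz] → [hhatps]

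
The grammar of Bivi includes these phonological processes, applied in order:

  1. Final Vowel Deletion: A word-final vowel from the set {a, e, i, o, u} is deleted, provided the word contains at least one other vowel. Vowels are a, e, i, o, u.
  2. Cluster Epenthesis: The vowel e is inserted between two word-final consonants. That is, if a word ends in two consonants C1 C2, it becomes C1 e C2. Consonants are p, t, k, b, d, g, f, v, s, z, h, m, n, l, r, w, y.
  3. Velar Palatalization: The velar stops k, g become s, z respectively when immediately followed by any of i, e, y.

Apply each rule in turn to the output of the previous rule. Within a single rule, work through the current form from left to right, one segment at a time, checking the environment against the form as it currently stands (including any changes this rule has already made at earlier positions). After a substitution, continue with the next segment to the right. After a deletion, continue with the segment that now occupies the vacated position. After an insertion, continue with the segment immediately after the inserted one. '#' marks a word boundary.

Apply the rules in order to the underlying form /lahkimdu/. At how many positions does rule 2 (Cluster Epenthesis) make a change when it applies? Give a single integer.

1

1 Final Vowel Deletion: [lahkimdu] → [lahkimd]
2 Cluster Epenthesis: [lahkimd] → [lahkimed]
3 Velar Palatalization: [lahkimed] → [lahsimed]
Rule 2 changed 1 position(s).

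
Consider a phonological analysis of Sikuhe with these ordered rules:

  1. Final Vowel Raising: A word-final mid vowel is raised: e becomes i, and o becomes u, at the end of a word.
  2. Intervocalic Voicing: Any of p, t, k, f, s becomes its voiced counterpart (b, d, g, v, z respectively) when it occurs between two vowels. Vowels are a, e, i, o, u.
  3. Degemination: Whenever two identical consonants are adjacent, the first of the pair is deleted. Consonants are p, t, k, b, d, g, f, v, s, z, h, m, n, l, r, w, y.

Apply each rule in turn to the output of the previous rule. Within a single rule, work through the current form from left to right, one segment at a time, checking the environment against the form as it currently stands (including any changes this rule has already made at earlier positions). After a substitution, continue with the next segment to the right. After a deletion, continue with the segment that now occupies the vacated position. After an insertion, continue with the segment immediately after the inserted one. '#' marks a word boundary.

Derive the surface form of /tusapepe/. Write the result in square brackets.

[tuzabebi]

1 Final Vowel Raising: [tusapepe] → [tusapepi]
2 Intervocalic Voicing: [tusapepi] → [tuzabebi]
3 Degemination: no change — [tuzabebi]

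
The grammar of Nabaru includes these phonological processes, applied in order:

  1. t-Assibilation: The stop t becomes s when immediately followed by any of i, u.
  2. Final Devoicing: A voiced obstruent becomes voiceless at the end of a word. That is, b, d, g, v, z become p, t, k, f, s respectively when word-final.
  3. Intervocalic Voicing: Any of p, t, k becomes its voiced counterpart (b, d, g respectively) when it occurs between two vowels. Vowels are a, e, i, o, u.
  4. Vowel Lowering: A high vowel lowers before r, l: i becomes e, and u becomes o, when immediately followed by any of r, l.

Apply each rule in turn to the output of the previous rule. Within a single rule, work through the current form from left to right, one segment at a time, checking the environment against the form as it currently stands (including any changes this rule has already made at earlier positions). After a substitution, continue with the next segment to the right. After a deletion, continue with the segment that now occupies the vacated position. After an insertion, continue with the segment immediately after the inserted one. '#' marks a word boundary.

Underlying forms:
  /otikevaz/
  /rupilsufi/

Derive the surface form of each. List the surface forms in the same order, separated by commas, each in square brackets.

[osigevas], [rubelsufi]

/otikevaz/:
  1 t-Assibilation: [otikevaz] → [osikevaz]
  2 Final Devoicing: [osikevaz] → [osikevas]
  3 Intervocalic Voicing: [osikevas] → [osigevas]
  4 Vowel Lowering: no change — [osigevas]
/rupilsufi/:
  1 t-Assibilation: no change — [rupilsufi]
  2 Final Devoicing: no change — [rupilsufi]
  3 Intervocalic Voicing: [rupilsufi] → [rubilsufi]
  4 Vowel Lowering: [rubilsufi] → [rubelsufi]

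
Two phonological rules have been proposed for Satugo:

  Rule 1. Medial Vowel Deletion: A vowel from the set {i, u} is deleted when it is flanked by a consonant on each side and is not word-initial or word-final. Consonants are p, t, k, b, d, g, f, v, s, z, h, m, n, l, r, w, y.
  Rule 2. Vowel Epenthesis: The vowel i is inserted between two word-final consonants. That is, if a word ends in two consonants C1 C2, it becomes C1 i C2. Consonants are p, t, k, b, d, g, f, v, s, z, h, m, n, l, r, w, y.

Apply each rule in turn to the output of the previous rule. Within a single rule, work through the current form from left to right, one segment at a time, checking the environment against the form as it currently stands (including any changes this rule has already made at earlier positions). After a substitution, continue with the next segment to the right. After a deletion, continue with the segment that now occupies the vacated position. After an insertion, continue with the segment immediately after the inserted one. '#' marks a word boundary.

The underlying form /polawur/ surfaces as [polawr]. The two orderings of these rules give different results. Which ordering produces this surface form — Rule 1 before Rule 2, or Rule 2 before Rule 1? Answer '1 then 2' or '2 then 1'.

2 then 1

Order 1 then 2:
  1 Medial Vowel Deletion: [polawur] → [polawr]
  2 Vowel Epenthesis: [polawr] → [polawir]
  result: [polawir]
Order 2 then 1:
  2 Vowel Epenthesis: no change — [polawur]
  1 Medial Vowel Deletion: [polawur] → [polawr]
  result: [polawr]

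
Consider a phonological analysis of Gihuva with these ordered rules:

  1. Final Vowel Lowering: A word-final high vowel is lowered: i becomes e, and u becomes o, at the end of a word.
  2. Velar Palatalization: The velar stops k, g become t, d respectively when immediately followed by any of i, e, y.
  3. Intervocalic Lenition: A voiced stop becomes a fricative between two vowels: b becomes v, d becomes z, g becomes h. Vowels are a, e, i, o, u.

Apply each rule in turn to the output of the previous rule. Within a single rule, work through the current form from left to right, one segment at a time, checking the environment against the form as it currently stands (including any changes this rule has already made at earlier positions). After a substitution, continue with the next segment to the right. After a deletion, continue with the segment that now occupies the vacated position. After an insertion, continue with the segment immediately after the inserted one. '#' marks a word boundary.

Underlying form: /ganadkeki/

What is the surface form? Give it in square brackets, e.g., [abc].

[ganadtete]

1 Final Vowel Lowering: [ganadkeki] → [ganadkeke]
2 Velar Palatalization: [ganadkeke] → [ganadtete]
3 Intervocalic Lenition: no change — [ganadtete]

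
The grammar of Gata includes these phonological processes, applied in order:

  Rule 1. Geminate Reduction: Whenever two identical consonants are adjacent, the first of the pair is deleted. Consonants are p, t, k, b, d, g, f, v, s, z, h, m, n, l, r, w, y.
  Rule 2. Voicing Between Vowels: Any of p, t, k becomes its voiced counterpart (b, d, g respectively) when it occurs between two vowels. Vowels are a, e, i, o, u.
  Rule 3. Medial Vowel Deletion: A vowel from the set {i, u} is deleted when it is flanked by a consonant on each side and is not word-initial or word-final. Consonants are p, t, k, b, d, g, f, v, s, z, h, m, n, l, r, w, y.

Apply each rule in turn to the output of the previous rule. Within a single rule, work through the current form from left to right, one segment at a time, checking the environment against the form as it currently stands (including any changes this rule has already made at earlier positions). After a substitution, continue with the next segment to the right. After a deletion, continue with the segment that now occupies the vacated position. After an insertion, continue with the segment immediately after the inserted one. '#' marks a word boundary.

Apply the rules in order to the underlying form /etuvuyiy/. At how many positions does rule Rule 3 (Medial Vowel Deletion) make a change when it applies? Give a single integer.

3

Rule 1 Geminate Reduction: no change — [etuvuyiy]
Rule 2 Voicing Between Vowels: [etuvuyiy] → [eduvuyiy]
Rule 3 Medial Vowel Deletion: [eduvuyiy] → [edvyy]
Rule Rule 3 changed 3 position(s).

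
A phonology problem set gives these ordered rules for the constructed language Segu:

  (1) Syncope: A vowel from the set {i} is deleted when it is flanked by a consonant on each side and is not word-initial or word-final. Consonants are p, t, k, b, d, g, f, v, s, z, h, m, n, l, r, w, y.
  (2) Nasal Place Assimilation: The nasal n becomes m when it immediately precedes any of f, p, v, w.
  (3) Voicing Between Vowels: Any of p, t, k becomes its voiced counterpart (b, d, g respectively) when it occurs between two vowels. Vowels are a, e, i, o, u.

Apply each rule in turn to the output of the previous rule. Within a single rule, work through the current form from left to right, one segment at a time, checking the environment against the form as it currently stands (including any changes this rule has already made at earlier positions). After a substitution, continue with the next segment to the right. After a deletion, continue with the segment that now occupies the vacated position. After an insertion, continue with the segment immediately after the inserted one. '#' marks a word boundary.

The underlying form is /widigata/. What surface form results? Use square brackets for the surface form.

(1) Syncope: [widigata] → [wdgata]
(2) Nasal Place Assimilation: no change — [wdgata]
(3) Voicing Between Vowels: [wdgata] → [wdgada]

[wdgada]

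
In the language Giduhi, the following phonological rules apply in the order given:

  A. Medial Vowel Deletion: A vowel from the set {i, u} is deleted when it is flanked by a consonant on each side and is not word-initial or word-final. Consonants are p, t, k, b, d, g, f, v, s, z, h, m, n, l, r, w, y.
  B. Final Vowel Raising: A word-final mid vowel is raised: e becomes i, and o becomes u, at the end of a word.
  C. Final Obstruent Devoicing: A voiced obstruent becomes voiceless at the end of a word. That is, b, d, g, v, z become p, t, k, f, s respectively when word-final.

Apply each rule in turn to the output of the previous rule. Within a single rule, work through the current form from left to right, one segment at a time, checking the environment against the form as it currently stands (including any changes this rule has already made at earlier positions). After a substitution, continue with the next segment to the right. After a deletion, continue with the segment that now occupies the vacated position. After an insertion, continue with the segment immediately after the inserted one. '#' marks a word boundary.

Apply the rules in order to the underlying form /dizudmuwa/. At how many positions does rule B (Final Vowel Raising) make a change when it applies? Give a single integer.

0

A Medial Vowel Deletion: [dizudmuwa] → [dzdmwa]
B Final Vowel Raising: no change — [dzdmwa]
C Final Obstruent Devoicing: no change — [dzdmwa]
Rule B changed 0 position(s).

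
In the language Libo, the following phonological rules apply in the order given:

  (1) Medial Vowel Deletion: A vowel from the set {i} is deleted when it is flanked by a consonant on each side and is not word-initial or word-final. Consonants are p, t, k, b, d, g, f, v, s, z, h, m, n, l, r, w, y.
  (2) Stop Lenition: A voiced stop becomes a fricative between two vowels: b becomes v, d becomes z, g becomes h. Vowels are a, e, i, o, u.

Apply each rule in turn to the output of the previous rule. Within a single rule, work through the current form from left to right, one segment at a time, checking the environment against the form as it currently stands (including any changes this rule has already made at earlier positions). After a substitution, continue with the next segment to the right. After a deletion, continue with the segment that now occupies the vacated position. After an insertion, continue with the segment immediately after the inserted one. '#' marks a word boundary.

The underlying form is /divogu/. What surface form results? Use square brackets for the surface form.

[dvohu]

(1) Medial Vowel Deletion: [divogu] → [dvogu]
(2) Stop Lenition: [dvogu] → [dvohu]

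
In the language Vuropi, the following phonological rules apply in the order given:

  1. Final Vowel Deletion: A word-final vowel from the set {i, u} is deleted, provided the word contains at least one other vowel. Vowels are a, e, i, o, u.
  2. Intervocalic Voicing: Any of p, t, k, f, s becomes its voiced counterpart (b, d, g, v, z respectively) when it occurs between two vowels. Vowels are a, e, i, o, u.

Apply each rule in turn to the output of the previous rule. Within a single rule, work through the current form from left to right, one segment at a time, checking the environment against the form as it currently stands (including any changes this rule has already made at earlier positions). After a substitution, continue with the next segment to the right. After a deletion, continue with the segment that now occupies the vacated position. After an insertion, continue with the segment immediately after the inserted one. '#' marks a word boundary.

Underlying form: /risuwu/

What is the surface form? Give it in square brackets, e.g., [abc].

[rizuw]

1 Final Vowel Deletion: [risuwu] → [risuw]
2 Intervocalic Voicing: [risuw] → [rizuw]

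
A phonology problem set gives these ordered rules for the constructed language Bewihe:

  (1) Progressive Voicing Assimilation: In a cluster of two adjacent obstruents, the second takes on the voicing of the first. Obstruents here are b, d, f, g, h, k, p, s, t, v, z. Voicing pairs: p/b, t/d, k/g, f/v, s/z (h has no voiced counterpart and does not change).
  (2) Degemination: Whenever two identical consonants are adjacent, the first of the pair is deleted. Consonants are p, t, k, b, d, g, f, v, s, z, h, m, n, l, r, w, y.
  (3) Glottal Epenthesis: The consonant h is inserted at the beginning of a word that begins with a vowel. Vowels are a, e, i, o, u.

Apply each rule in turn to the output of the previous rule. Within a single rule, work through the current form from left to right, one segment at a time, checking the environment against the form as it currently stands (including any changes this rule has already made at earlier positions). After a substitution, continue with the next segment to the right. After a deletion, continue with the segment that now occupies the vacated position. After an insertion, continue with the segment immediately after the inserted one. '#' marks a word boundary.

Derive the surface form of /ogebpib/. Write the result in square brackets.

(1) Progressive Voicing Assimilation: [ogebpib] → [ogebbib]
(2) Degemination: [ogebbib] → [ogebib]
(3) Glottal Epenthesis: [ogebib] → [hogebib]

[hogebib]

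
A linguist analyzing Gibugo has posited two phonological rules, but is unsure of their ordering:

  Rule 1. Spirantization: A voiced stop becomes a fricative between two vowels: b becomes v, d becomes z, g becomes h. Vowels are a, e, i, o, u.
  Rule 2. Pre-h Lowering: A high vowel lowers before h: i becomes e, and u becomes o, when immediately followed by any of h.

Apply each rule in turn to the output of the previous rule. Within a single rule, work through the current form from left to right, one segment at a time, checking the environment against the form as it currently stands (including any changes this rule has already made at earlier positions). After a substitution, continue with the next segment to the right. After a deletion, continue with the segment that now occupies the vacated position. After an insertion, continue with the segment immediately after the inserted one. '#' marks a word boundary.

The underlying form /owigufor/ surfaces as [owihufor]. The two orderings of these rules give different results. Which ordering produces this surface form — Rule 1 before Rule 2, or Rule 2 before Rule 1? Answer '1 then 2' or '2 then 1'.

2 then 1

Order 1 then 2:
  1 Spirantization: [owigufor] → [owihufor]
  2 Pre-h Lowering: [owihufor] → [owehufor]
  result: [owehufor]
Order 2 then 1:
  2 Pre-h Lowering: no change — [owigufor]
  1 Spirantization: [owigufor] → [owihufor]
  result: [owihufor]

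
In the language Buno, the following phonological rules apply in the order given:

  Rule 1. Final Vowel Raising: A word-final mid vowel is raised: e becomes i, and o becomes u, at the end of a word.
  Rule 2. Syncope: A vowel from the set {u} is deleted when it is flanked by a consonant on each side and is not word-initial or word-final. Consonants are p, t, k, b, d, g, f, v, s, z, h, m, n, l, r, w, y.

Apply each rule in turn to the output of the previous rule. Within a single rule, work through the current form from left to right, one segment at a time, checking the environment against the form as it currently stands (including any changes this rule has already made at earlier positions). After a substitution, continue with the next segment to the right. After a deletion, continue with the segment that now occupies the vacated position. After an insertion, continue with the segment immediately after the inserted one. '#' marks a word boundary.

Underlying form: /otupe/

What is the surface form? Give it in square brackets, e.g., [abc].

[otpi]

Rule 1 Final Vowel Raising: [otupe] → [otupi]
Rule 2 Syncope: [otupi] → [otpi]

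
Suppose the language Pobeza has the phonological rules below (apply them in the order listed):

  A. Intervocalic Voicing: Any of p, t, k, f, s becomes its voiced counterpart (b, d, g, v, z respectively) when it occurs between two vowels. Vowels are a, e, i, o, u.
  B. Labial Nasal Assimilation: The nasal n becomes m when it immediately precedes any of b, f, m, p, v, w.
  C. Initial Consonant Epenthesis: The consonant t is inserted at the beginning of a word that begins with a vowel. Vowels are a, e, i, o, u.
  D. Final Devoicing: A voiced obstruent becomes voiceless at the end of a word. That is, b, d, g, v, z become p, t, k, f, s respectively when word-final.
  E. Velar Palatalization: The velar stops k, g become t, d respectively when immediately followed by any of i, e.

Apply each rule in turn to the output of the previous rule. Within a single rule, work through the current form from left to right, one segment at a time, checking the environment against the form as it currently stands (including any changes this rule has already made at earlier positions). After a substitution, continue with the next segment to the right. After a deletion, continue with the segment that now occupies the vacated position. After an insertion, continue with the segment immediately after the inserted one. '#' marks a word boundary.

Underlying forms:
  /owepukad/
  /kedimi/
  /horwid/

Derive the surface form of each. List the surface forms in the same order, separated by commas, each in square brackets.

/owepukad/:
  A Intervocalic Voicing: [owepukad] → [owebugad]
  B Labial Nasal Assimilation: no change — [owebugad]
  C Initial Consonant Epenthesis: [owebugad] → [towebugad]
  D Final Devoicing: [towebugad] → [towebugat]
  E Velar Palatalization: no change — [towebugat]
/kedimi/:
  A Intervocalic Voicing: no change — [kedimi]
  B Labial Nasal Assimilation: no change — [kedimi]
  C Initial Consonant Epenthesis: no change — [kedimi]
  D Final Devoicing: no change — [kedimi]
  E Velar Palatalization: [kedimi] → [tedimi]
/horwid/:
  A Intervocalic Voicing: no change — [horwid]
  B Labial Nasal Assimilation: no change — [horwid]
  C Initial Consonant Epenthesis: no change — [horwid]
  D Final Devoicing: [horwid] → [horwit]
  E Velar Palatalization: no change — [horwit]

[towebugat], [tedimi], [horwit]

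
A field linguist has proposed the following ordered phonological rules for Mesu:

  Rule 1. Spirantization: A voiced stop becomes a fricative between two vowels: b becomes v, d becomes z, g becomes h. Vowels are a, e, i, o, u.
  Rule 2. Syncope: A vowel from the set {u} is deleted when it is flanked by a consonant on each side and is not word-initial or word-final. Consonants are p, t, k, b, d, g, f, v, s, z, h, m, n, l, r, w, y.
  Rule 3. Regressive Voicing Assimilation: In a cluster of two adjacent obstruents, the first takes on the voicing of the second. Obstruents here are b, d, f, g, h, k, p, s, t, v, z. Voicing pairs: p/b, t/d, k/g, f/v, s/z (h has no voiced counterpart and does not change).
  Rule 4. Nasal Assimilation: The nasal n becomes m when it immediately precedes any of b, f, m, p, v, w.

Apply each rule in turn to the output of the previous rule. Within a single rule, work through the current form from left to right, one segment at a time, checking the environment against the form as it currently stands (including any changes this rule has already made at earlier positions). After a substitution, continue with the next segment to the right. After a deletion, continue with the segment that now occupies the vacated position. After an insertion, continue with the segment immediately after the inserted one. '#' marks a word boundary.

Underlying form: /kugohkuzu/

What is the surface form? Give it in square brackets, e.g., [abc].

[khohgzu]

Rule 1 Spirantization: [kugohkuzu] → [kuhohkuzu]
Rule 2 Syncope: [kuhohkuzu] → [khohkzu]
Rule 3 Regressive Voicing Assimilation: [khohkzu] → [khohgzu]
Rule 4 Nasal Assimilation: no change — [khohgzu]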